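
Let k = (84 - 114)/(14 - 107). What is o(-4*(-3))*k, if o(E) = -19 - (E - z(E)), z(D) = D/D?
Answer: -300/31 ≈ -9.6774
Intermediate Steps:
z(D) = 1
o(E) = -18 - E (o(E) = -19 - (E - 1*1) = -19 - (E - 1) = -19 - (-1 + E) = -19 + (1 - E) = -18 - E)
k = 10/31 (k = -30/(-93) = -30*(-1/93) = 10/31 ≈ 0.32258)
o(-4*(-3))*k = (-18 - (-4)*(-3))*(10/31) = (-18 - 1*12)*(10/31) = (-18 - 12)*(10/31) = -30*10/31 = -300/31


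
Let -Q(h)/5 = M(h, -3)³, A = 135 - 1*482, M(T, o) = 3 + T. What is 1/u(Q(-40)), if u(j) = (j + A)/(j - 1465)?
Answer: 125900/126459 ≈ 0.99558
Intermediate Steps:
A = -347 (A = 135 - 482 = -347)
Q(h) = -5*(3 + h)³
u(j) = (-347 + j)/(-1465 + j) (u(j) = (j - 347)/(j - 1465) = (-347 + j)/(-1465 + j))
1/u(Q(-40)) = 1/((-347 - 5*(3 - 40)³)/(-1465 - 5*(3 - 40)³)) = 1/((-347 - 5*(-37)³)/(-1465 - 5*(-37)³)) = 1/((-347 - 5*(-50653))/(-1465 - 5*(-50653))) = 1/((-347 + 253265)/(-1465 + 253265)) = 1/(252918/251800) = 1/((1/251800)*252918) = 1/(126459/125900) = 125900/126459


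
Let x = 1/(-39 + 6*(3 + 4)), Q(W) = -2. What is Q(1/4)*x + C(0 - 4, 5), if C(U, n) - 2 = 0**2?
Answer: 4/3 ≈ 1.3333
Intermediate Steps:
C(U, n) = 2 (C(U, n) = 2 + 0**2 = 2 + 0 = 2)
x = 1/3 (x = 1/(-39 + 6*7) = 1/(-39 + 42) = 1/3 ≈ 0.33333)
Q(1/4)*x + C(0 - 4, 5) = -2*1/3 + 2 = -2/3 + 2 = 4/3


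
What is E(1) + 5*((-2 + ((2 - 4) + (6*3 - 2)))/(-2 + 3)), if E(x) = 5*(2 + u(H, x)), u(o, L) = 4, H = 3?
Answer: 90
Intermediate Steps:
E(x) = 30 (E(x) = 5*(2 + 4) = 5*6 = 30)
E(1) + 5*((-2 + ((2 - 4) + (6*3 - 2)))/(-2 + 3)) = 30 + 5*((-2 + ((2 - 4) + (6*3 - 2)))/(-2 + 3)) = 30 + 5*((-2 + (-2 + (18 - 2)))/1) = 30 + 5*((-2 + (-2 + 16))*1) = 30 + 5*((-2 + 14)*1) = 30 + 5*(12*1) = 30 + 5*12 = 30 + 60 = 90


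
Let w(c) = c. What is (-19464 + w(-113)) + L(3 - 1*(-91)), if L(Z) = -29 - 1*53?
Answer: -19659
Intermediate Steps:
L(Z) = -82 (L(Z) = -29 - 53 = -82)
(-19464 + w(-113)) + L(3 - 1*(-91)) = (-19464 - 113) - 82 = -19577 - 82 = -19659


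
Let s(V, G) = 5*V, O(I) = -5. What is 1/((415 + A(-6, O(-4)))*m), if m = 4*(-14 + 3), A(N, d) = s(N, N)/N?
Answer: -1/18480 ≈ -5.4113e-5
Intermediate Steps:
A(N, d) = 5 (A(N, d) = (5*N)/N = 5)
m = -44 (m = 4*(-11) = -44)
1/((415 + A(-6, O(-4)))*m) = 1/((415 + 5)*(-44)) = 1/(420*(-44)) = 1/(-18480) = -1/18480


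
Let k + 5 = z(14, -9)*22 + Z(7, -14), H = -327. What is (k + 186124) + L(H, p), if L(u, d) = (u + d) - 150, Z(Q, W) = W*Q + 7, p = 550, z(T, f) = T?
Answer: 186409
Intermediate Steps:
Z(Q, W) = 7 + Q*W (Z(Q, W) = Q*W + 7 = 7 + Q*W)
L(u, d) = -150 + d + u (L(u, d) = (d + u) - 150 = -150 + d + u)
k = 212 (k = -5 + (14*22 + (7 + 7*(-14))) = -5 + (308 + (7 - 98)) = -5 + (308 - 91) = -5 + 217 = 212)
(k + 186124) + L(H, p) = (212 + 186124) + (-150 + 550 - 327) = 186336 + 73 = 186409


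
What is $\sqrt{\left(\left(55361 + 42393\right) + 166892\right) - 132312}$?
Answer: $\sqrt{132334} \approx 363.78$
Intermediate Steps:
$\sqrt{\left(\left(55361 + 42393\right) + 166892\right) - 132312} = \sqrt{\left(97754 + 166892\right) - 132312} = \sqrt{264646 - 132312} = \sqrt{132334}$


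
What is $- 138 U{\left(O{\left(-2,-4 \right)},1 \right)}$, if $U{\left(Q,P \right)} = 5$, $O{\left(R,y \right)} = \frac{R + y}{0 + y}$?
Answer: $-690$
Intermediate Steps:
$O{\left(R,y \right)} = \frac{R + y}{y}$
$- 138 U{\left(O{\left(-2,-4 \right)},1 \right)} = \left(-138\right) 5 = -690$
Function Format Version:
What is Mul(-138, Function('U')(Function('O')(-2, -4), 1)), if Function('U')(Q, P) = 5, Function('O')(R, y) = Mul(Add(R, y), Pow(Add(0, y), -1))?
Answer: -690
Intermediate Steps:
Function('O')(R, y) = Mul(Pow(y, -1), Add(R, y)) (Function('O')(R, y) = Mul(Add(R, y), Pow(y, -1)) = Mul(Pow(y, -1), Add(R, y)))
Mul(-138, Function('U')(Function('O')(-2, -4), 1)) = Mul(-138, 5) = -690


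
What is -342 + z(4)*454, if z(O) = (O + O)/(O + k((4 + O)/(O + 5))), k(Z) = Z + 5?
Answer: 2250/89 ≈ 25.281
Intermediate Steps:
k(Z) = 5 + Z
z(O) = 2*O/(5 + O + (4 + O)/(5 + O)) (z(O) = (O + O)/(O + (5 + (4 + O)/(O + 5))) = (2*O)/(O + (5 + (4 + O)/(5 + O))) = (2*O)/(5 + O + (4 + O)/(5 + O)) = 2*O/(5 + O + (4 + O)/(5 + O)))
-342 + z(4)*454 = -342 + (2*4*(5 + 4)/(29 + 4² + 11*4))*454 = -342 + (2*4*9/(29 + 16 + 44))*454 = -342 + (2*4*9/89)*454 = -342 + (2*4*(1/89)*9)*454 = -342 + (72/89)*454 = -342 + 32688/89 = 2250/89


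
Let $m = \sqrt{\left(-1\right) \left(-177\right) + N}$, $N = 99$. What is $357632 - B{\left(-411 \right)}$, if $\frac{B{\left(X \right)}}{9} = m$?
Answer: $357632 - 18 \sqrt{69} \approx 3.5748 \cdot 10^{5}$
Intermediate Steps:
$m = 2 \sqrt{69}$ ($m = \sqrt{\left(-1\right) \left(-177\right) + 99} = \sqrt{177 + 99} = \sqrt{276} = 2 \sqrt{69} \approx 16.613$)
$B{\left(X \right)} = 18 \sqrt{69}$ ($B{\left(X \right)} = 9 \cdot 2 \sqrt{69} = 18 \sqrt{69}$)
$357632 - B{\left(-411 \right)} = 357632 - 18 \sqrt{69}$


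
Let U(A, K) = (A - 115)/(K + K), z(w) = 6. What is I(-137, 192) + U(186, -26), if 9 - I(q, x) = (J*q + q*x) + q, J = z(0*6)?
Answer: 1418073/52 ≈ 27271.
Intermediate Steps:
J = 6
U(A, K) = (-115 + A)/(2*K) (U(A, K) = (-115 + A)/((2*K)) = (-115 + A)*(1/(2*K)) = (-115 + A)/(2*K))
I(q, x) = 9 - 7*q - q*x (I(q, x) = 9 - ((6*q + q*x) + q) = 9 - (7*q + q*x) = 9 + (-7*q - q*x) = 9 - 7*q - q*x)
I(-137, 192) + U(186, -26) = (9 - 7*(-137) - 1*(-137)*192) + (1/2)*(-115 + 186)/(-26) = (9 + 959 + 26304) + (1/2)*(-1/26)*71 = 27272 - 71/52 = 1418073/52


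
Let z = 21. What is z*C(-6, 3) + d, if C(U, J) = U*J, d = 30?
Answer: -348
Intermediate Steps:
C(U, J) = J*U
z*C(-6, 3) + d = 21*(3*(-6)) + 30 = 21*(-18) + 30 = -378 + 30 = -348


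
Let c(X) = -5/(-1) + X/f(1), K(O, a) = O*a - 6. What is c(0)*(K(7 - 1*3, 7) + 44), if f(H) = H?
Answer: 330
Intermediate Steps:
K(O, a) = -6 + O*a
c(X) = 5 + X (c(X) = -5/(-1) + X/1 = -5*(-1) + X*1 = 5 + X)
c(0)*(K(7 - 1*3, 7) + 44) = (5 + 0)*((-6 + (7 - 1*3)*7) + 44) = 5*((-6 + (7 - 3)*7) + 44) = 5*((-6 + 4*7) + 44) = 5*((-6 + 28) + 44) = 5*(22 + 44) = 5*66 = 330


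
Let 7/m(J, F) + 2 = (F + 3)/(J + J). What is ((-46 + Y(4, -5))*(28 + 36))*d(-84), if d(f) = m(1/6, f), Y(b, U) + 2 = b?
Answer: 2816/35 ≈ 80.457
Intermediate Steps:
m(J, F) = 7/(-2 + (3 + F)/(2*J)) (m(J, F) = 7/(-2 + (F + 3)/(J + J)) = 7/(-2 + (3 + F)/((2*J))) = 7/(-2 + (3 + F)*(1/(2*J))) = 7/(-2 + (3 + F)/(2*J)))
Y(b, U) = -2 + b
d(f) = 7/(3*(7/3 + f)) (d(f) = 14/(6*(3 + f - 4/6)) = 14*(⅙)/(3 + f - 4*⅙) = 14*(⅙)/(3 + f - ⅔) = 14*(⅙)/(7/3 + f) = 7/(3*(7/3 + f)))
((-46 + Y(4, -5))*(28 + 36))*d(-84) = ((-46 + (-2 + 4))*(28 + 36))*(7/(7 + 3*(-84))) = ((-46 + 2)*64)*(7/(7 - 252)) = (-44*64)*(7/(-245)) = -19712*(-1)/245 = -2816*(-1/35) = 2816/35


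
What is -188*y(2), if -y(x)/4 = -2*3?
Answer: -4512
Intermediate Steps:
y(x) = 24 (y(x) = -(-8)*3 = -4*(-6) = 24)
-188*y(2) = -188*24 = -4512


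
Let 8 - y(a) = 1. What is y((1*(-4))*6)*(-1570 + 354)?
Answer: -8512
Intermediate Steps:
y(a) = 7 (y(a) = 8 - 1*1 = 8 - 1 = 7)
y((1*(-4))*6)*(-1570 + 354) = 7*(-1570 + 354) = 7*(-1216) = -8512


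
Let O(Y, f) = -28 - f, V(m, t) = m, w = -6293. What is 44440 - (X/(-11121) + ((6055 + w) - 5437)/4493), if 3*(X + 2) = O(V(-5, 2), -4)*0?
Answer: 2220581162009/49966653 ≈ 44441.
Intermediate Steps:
X = -2 (X = -2 + ((-28 - 1*(-4))*0)/3 = -2 + ((-28 + 4)*0)/3 = -2 + (-24*0)/3 = -2 + (1/3)*0 = -2 + 0 = -2)
44440 - (X/(-11121) + ((6055 + w) - 5437)/4493) = 44440 - (-2/(-11121) + ((6055 - 6293) - 5437)/4493) = 44440 - (-2*(-1/11121) + (-238 - 5437)*(1/4493)) = 44440 - (2/11121 - 5675*1/4493) = 44440 - (2/11121 - 5675/4493) = 44440 - 1*(-63102689/49966653) = 44440 + 63102689/49966653 = 2220581162009/49966653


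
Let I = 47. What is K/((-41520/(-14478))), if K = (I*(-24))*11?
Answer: -3742563/865 ≈ -4326.7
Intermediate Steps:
K = -12408 (K = (47*(-24))*11 = -1128*11 = -12408)
K/((-41520/(-14478))) = -12408/((-41520/(-14478))) = -12408/((-41520*(-1/14478))) = -12408/6920/2413 = -12408*2413/6920 = -3742563/865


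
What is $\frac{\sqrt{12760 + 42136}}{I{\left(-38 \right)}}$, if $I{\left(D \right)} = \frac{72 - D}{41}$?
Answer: $\frac{82 \sqrt{3431}}{55} \approx 87.33$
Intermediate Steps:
$I{\left(D \right)} = \frac{72}{41} - \frac{D}{41}$ ($I{\left(D \right)} = \left(72 - D\right) \frac{1}{41} = \frac{72}{41} - \frac{D}{41}$)
$\frac{\sqrt{12760 + 42136}}{I{\left(-38 \right)}} = \frac{\sqrt{12760 + 42136}}{\frac{72}{41} - - \frac{38}{41}} = \frac{\sqrt{54896}}{\frac{72}{41} + \frac{38}{41}} = \frac{4 \sqrt{3431}}{\frac{110}{41}} = 4 \sqrt{3431} \cdot \frac{41}{110} = \frac{82 \sqrt{3431}}{55}$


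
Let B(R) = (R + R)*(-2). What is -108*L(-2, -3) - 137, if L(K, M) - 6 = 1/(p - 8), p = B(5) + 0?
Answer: -5468/7 ≈ -781.14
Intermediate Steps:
B(R) = -4*R (B(R) = (2*R)*(-2) = -4*R)
p = -20 (p = -4*5 + 0 = -20 + 0 = -20)
L(K, M) = 167/28 (L(K, M) = 6 + 1/(-20 - 8) = 6 + 1/(-28) = 6 - 1/28 = 167/28)
-108*L(-2, -3) - 137 = -108*167/28 - 137 = -4509/7 - 137 = -5468/7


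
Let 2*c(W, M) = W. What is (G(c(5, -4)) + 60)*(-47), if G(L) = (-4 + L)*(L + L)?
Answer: -4935/2 ≈ -2467.5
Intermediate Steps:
c(W, M) = W/2
G(L) = 2*L*(-4 + L) (G(L) = (-4 + L)*(2*L) = 2*L*(-4 + L))
(G(c(5, -4)) + 60)*(-47) = (2*((½)*5)*(-4 + (½)*5) + 60)*(-47) = (2*(5/2)*(-4 + 5/2) + 60)*(-47) = (2*(5/2)*(-3/2) + 60)*(-47) = (-15/2 + 60)*(-47) = (105/2)*(-47) = -4935/2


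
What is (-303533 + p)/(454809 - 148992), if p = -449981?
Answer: -753514/305817 ≈ -2.4639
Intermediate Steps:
(-303533 + p)/(454809 - 148992) = (-303533 - 449981)/(454809 - 148992) = -753514/305817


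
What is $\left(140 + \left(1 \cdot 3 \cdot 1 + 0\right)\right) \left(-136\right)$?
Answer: $-19448$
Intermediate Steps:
$\left(140 + \left(1 \cdot 3 \cdot 1 + 0\right)\right) \left(-136\right) = \left(140 + \left(3 \cdot 1 + 0\right)\right) \left(-136\right) = \left(140 + \left(3 + 0\right)\right) \left(-136\right) = \left(140 + 3\right) \left(-136\right) = 143 \left(-136\right) = -19448$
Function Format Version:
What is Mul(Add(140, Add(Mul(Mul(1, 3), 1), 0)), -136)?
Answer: -19448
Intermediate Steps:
Mul(Add(140, Add(Mul(Mul(1, 3), 1), 0)), -136) = Mul(Add(140, Add(Mul(3, 1), 0)), -136) = Mul(Add(140, Add(3, 0)), -136) = Mul(Add(140, 3), -136) = Mul(143, -136) = -19448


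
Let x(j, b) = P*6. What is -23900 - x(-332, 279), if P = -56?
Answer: -23564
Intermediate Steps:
x(j, b) = -336 (x(j, b) = -56*6 = -336)
-23900 - x(-332, 279) = -23900 - 1*(-336) = -23900 + 336 = -23564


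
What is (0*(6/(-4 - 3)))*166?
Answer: 0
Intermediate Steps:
(0*(6/(-4 - 3)))*166 = (0*(6/(-7)))*166 = (0*(6*(-1/7)))*166 = (0*(-6/7))*166 = 0*166 = 0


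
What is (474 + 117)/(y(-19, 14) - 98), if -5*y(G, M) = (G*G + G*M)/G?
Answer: -591/97 ≈ -6.0928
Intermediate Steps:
y(G, M) = -(G² + G*M)/(5*G) (y(G, M) = -(G*G + G*M)/(5*G) = -(G² + G*M)/(5*G))
(474 + 117)/(y(-19, 14) - 98) = (474 + 117)/((-⅕*(-19) - ⅕*14) - 98) = 591/((19/5 - 14/5) - 98) = 591/(1 - 98) = 591/(-97) = 591*(-1/97) = -591/97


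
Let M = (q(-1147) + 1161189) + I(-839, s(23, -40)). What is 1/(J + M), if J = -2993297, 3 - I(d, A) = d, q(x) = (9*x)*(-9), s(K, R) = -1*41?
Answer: -1/1738359 ≈ -5.7526e-7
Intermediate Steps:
s(K, R) = -41
q(x) = -81*x
I(d, A) = 3 - d
M = 1254938 (M = (-81*(-1147) + 1161189) + (3 - 1*(-839)) = (92907 + 1161189) + (3 + 839) = 1254096 + 842 = 1254938)
1/(J + M) = 1/(-2993297 + 1254938) = 1/(-1738359) = -1/1738359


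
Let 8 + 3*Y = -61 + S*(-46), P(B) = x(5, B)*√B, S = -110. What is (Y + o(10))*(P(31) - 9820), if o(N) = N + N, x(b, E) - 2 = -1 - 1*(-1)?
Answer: -49600820/3 + 10102*√31/3 ≈ -1.6515e+7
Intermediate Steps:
x(b, E) = 2 (x(b, E) = 2 + (-1 - 1*(-1)) = 2 + (-1 + 1) = 2 + 0 = 2)
o(N) = 2*N
P(B) = 2*√B
Y = 4991/3 (Y = -8/3 + (-61 - 110*(-46))/3 = -8/3 + (-61 + 5060)/3 = -8/3 + (⅓)*4999 = -8/3 + 4999/3 = 4991/3 ≈ 1663.7)
(Y + o(10))*(P(31) - 9820) = (4991/3 + 2*10)*(2*√31 - 9820) = (4991/3 + 20)*(-9820 + 2*√31) = 5051*(-9820 + 2*√31)/3 = -49600820/3 + 10102*√31/3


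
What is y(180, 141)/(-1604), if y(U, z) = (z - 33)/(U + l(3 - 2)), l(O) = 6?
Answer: -9/24862 ≈ -0.00036200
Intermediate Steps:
y(U, z) = (-33 + z)/(6 + U) (y(U, z) = (z - 33)/(U + 6) = (-33 + z)/(6 + U))
y(180, 141)/(-1604) = ((-33 + 141)/(6 + 180))/(-1604) = (108/186)*(-1/1604) = ((1/186)*108)*(-1/1604) = (18/31)*(-1/1604) = -9/24862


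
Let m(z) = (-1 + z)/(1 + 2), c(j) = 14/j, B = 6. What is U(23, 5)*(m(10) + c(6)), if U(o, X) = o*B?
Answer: 736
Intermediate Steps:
m(z) = -⅓ + z/3 (m(z) = (-1 + z)/3 = (-1 + z)*(⅓) = -⅓ + z/3)
U(o, X) = 6*o (U(o, X) = o*6 = 6*o)
U(23, 5)*(m(10) + c(6)) = (6*23)*((-⅓ + (⅓)*10) + 14/6) = 138*((-⅓ + 10/3) + 14*(⅙)) = 138*(3 + 7/3) = 138*(16/3) = 736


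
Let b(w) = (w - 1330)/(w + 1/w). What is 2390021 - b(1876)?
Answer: 8411383912621/3519377 ≈ 2.3900e+6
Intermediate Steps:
b(w) = (-1330 + w)/(w + 1/w)
2390021 - b(1876) = 2390021 - 1876*(-1330 + 1876)/(1 + 1876²) = 2390021 - 1876*546/(1 + 3519376) = 2390021 - 1876*546/3519377 = 2390021 - 1*1024296/3519377 = 2390021 - 1024296/3519377 = 8411383912621/3519377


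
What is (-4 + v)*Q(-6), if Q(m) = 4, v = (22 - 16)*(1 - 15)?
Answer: -352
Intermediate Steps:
v = -84 (v = 6*(-14) = -84)
(-4 + v)*Q(-6) = (-4 - 84)*4 = -88*4 = -352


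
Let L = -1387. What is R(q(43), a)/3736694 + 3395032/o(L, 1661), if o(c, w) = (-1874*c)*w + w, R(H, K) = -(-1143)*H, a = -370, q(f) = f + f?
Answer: 218535843883975/8066281724356713 ≈ 0.027093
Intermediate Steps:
q(f) = 2*f
R(H, K) = 1143*H
o(c, w) = w - 1874*c*w (o(c, w) = -1874*c*w + w = w - 1874*c*w)
R(q(43), a)/3736694 + 3395032/o(L, 1661) = (1143*(2*43))/3736694 + 3395032/((1661*(1 - 1874*(-1387)))) = (1143*86)*(1/3736694) + 3395032/((1661*(1 + 2599238))) = 98298*(1/3736694) + 3395032/((1661*2599239)) = 49149/1868347 + 3395032/4317335979 = 218535843883975/8066281724356713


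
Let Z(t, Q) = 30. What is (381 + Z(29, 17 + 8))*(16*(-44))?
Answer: -289344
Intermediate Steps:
(381 + Z(29, 17 + 8))*(16*(-44)) = (381 + 30)*(16*(-44)) = 411*(-704) = -289344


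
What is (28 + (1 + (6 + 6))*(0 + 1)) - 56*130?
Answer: -7239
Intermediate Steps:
(28 + (1 + (6 + 6))*(0 + 1)) - 56*130 = (28 + (1 + 12)*1) - 7280 = (28 + 13*1) - 7280 = (28 + 13) - 7280 = 41 - 7280 = -7239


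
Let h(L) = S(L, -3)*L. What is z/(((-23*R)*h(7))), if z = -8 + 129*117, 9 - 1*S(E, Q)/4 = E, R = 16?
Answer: -2155/2944 ≈ -0.73200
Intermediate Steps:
S(E, Q) = 36 - 4*E
h(L) = L*(36 - 4*L) (h(L) = (36 - 4*L)*L = L*(36 - 4*L))
z = 15085 (z = -8 + 15093 = 15085)
z/(((-23*R)*h(7))) = 15085/(((-23*16)*(4*7*(9 - 1*7)))) = 15085/((-1472*7*(9 - 7))) = 15085/((-1472*7*2)) = 15085/((-368*56)) = 15085/(-20608) = 15085*(-1/20608) = -2155/2944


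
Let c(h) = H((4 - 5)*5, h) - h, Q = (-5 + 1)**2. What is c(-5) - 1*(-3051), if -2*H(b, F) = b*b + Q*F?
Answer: 6167/2 ≈ 3083.5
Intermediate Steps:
Q = 16 (Q = (-4)**2 = 16)
H(b, F) = -8*F - b**2/2 (H(b, F) = -(b*b + 16*F)/2 = -(b**2 + 16*F)/2 = -8*F - b**2/2)
c(h) = -25/2 - 9*h (c(h) = (-8*h - 25*(4 - 5)**2/2) - h = (-8*h - (-1*5)**2/2) - h = (-8*h - 1/2*(-5)**2) - h = (-8*h - 1/2*25) - h = (-8*h - 25/2) - h = (-25/2 - 8*h) - h = -25/2 - 9*h)
c(-5) - 1*(-3051) = (-25/2 - 9*(-5)) - 1*(-3051) = (-25/2 + 45) + 3051 = 65/2 + 3051 = 6167/2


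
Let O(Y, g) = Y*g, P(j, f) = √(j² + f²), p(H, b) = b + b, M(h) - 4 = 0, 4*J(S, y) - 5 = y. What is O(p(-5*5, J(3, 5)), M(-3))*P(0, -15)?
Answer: 300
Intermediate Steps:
J(S, y) = 5/4 + y/4
M(h) = 4 (M(h) = 4 + 0 = 4)
p(H, b) = 2*b
P(j, f) = √(f² + j²)
O(p(-5*5, J(3, 5)), M(-3))*P(0, -15) = ((2*(5/4 + (¼)*5))*4)*√((-15)² + 0²) = ((2*(5/4 + 5/4))*4)*√(225 + 0) = ((2*(5/2))*4)*√225 = (5*4)*15 = 20*15 = 300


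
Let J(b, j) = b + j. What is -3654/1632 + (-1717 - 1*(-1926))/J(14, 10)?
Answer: 5279/816 ≈ 6.4694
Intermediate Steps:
-3654/1632 + (-1717 - 1*(-1926))/J(14, 10) = -3654/1632 + (-1717 - 1*(-1926))/(14 + 10) = -3654*1/1632 + (-1717 + 1926)/24 = -609/272 + 209*(1/24) = -609/272 + 209/24 = 5279/816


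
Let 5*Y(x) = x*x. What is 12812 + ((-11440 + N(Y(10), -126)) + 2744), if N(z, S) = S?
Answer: 3990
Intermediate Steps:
Y(x) = x**2/5 (Y(x) = (x*x)/5 = x**2/5)
12812 + ((-11440 + N(Y(10), -126)) + 2744) = 12812 + ((-11440 - 126) + 2744) = 12812 + (-11566 + 2744) = 12812 - 8822 = 3990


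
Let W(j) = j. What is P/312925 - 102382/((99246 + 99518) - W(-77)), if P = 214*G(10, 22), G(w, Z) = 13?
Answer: -31484711688/62222319925 ≈ -0.50600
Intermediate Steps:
P = 2782 (P = 214*13 = 2782)
P/312925 - 102382/((99246 + 99518) - W(-77)) = 2782/312925 - 102382/((99246 + 99518) - 1*(-77)) = 2782*(1/312925) - 102382/(198764 + 77) = 2782/312925 - 102382/198841 = -31484711688/62222319925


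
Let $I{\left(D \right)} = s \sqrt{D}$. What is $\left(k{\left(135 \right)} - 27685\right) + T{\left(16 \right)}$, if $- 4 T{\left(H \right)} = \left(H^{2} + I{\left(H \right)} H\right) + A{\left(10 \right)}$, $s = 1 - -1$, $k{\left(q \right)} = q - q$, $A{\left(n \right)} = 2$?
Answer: $- \frac{55563}{2} \approx -27782.0$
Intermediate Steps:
$k{\left(q \right)} = 0$
$s = 2$ ($s = 1 + 1 = 2$)
$I{\left(D \right)} = 2 \sqrt{D}$
$T{\left(H \right)} = - \frac{1}{2} - \frac{H^{\frac{3}{2}}}{2} - \frac{H^{2}}{4}$ ($T{\left(H \right)} = - \frac{\left(H^{2} + 2 \sqrt{H} H\right) + 2}{4} = - \frac{\left(H^{2} + 2 H^{\frac{3}{2}}\right) + 2}{4} = - \frac{2 + H^{2} + 2 H^{\frac{3}{2}}}{4} = - \frac{1}{2} - \frac{H^{\frac{3}{2}}}{2} - \frac{H^{2}}{4}$)
$\left(k{\left(135 \right)} - 27685\right) + T{\left(16 \right)} = \left(0 - 27685\right) - \left(\frac{1}{2} + 32 + 64\right) = -27685 - \frac{193}{2} = - \frac{55563}{2}$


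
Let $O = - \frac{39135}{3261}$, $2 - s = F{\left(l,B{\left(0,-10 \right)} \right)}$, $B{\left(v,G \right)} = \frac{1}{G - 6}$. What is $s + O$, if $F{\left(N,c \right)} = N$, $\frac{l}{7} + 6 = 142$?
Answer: $- \frac{1045695}{1087} \approx -962.0$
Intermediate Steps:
$B{\left(v,G \right)} = \frac{1}{-6 + G}$
$l = 952$ ($l = -42 + 7 \cdot 142 = -42 + 994 = 952$)
$s = -950$ ($s = 2 - 952 = -950$)
$O = - \frac{13045}{1087}$ ($O = \left(-39135\right) \frac{1}{3261} = - \frac{13045}{1087} \approx -12.001$)
$s + O = -950 - \frac{13045}{1087} = - \frac{1045695}{1087}$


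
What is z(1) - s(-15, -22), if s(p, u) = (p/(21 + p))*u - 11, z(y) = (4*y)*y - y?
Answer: -41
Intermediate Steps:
z(y) = -y + 4*y² (z(y) = 4*y² - y = -y + 4*y²)
s(p, u) = -11 + p*u/(21 + p) (s(p, u) = (p/(21 + p))*u - 11 = p*u/(21 + p) - 11 = -11 + p*u/(21 + p))
z(1) - s(-15, -22) = 1*(-1 + 4*1) - (-231 - 11*(-15) - 15*(-22))/(21 - 15) = 1*(-1 + 4) - (-231 + 165 + 330)/6 = 1*3 - 264/6 = 3 - 1*44 = 3 - 44 = -41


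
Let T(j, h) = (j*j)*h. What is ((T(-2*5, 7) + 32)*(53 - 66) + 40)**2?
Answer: 89794576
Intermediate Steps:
T(j, h) = h*j**2 (T(j, h) = j**2*h = h*j**2)
((T(-2*5, 7) + 32)*(53 - 66) + 40)**2 = ((7*(-2*5)**2 + 32)*(53 - 66) + 40)**2 = ((7*(-10)**2 + 32)*(-13) + 40)**2 = ((7*100 + 32)*(-13) + 40)**2 = ((700 + 32)*(-13) + 40)**2 = (732*(-13) + 40)**2 = (-9516 + 40)**2 = (-9476)**2 = 89794576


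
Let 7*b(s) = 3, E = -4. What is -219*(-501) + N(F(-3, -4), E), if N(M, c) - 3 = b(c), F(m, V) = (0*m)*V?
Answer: 768057/7 ≈ 1.0972e+5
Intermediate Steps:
F(m, V) = 0 (F(m, V) = 0*V = 0)
b(s) = 3/7 (b(s) = (1/7)*3 = 3/7)
N(M, c) = 24/7 (N(M, c) = 3 + 3/7 = 24/7)
-219*(-501) + N(F(-3, -4), E) = -219*(-501) + 24/7 = 109719 + 24/7 = 768057/7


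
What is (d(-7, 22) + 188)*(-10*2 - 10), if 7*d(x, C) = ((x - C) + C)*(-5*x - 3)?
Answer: -4680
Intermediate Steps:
d(x, C) = x*(-3 - 5*x)/7 (d(x, C) = (((x - C) + C)*(-5*x - 3))/7 = (x*(-3 - 5*x))/7 = x*(-3 - 5*x)/7)
(d(-7, 22) + 188)*(-10*2 - 10) = (-⅐*(-7)*(3 + 5*(-7)) + 188)*(-10*2 - 10) = (-⅐*(-7)*(3 - 35) + 188)*(-20 - 10) = (-⅐*(-7)*(-32) + 188)*(-30) = (-32 + 188)*(-30) = 156*(-30) = -4680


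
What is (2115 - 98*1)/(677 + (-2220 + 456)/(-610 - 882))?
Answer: 752341/252962 ≈ 2.9741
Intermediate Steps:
(2115 - 98*1)/(677 + (-2220 + 456)/(-610 - 882)) = (2115 - 98)/(677 - 1764/(-1492)) = 2017/(677 - 1764*(-1/1492)) = 2017/(677 + 441/373) = 2017/(252962/373) = 2017*(373/252962) = 752341/252962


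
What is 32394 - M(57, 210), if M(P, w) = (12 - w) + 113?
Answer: 32479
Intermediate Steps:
M(P, w) = 125 - w
32394 - M(57, 210) = 32394 - (125 - 1*210) = 32394 - (125 - 210) = 32394 - 1*(-85) = 32394 + 85 = 32479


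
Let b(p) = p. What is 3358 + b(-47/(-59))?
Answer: 198169/59 ≈ 3358.8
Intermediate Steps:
3358 + b(-47/(-59)) = 3358 - 47/(-59) = 3358 - 47*(-1/59) = 3358 + 47/59 = 198169/59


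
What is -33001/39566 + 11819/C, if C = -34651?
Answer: -1611148205/1371001466 ≈ -1.1752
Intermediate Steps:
-33001/39566 + 11819/C = -33001/39566 + 11819/(-34651) = -33001*1/39566 + 11819*(-1/34651) = -33001/39566 - 11819/34651 = -1611148205/1371001466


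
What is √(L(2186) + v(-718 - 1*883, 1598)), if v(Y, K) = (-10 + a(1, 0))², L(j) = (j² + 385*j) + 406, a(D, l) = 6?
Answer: 2*√1405157 ≈ 2370.8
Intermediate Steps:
L(j) = 406 + j² + 385*j
v(Y, K) = 16 (v(Y, K) = (-10 + 6)² = (-4)² = 16)
√(L(2186) + v(-718 - 1*883, 1598)) = √((406 + 2186² + 385*2186) + 16) = √((406 + 4778596 + 841610) + 16) = √(5620612 + 16) = √5620628 = 2*√1405157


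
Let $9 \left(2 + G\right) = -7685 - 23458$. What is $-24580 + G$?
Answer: $- \frac{84127}{3} \approx -28042.0$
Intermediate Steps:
$G = - \frac{10387}{3}$ ($G = -2 + \frac{-7685 - 23458}{9} = -2 + \frac{1}{9} \left(-31143\right) = -2 - \frac{10381}{3} = - \frac{10387}{3} \approx -3462.3$)
$-24580 + G = -24580 - \frac{10387}{3} = - \frac{84127}{3}$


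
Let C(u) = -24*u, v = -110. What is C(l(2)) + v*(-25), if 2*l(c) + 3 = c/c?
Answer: 2774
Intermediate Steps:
l(c) = -1 (l(c) = -3/2 + (c/c)/2 = -3/2 + (½)*1 = -3/2 + ½ = -1)
C(u) = -24*u
C(l(2)) + v*(-25) = -24*(-1) - 110*(-25) = 24 + 2750 = 2774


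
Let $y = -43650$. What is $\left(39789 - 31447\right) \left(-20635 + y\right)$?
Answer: $-536265470$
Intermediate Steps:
$\left(39789 - 31447\right) \left(-20635 + y\right) = \left(39789 - 31447\right) \left(-20635 - 43650\right) = 8342 \left(-64285\right) = -536265470$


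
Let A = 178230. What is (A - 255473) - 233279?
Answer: -310522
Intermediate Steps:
(A - 255473) - 233279 = (178230 - 255473) - 233279 = -77243 - 233279 = -310522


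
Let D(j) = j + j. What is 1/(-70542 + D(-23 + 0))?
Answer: -1/70588 ≈ -1.4167e-5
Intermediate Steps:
D(j) = 2*j
1/(-70542 + D(-23 + 0)) = 1/(-70542 + 2*(-23 + 0)) = 1/(-70542 + 2*(-23)) = 1/(-70542 - 46) = 1/(-70588) = -1/70588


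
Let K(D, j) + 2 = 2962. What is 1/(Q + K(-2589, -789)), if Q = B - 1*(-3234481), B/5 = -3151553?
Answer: -1/12520324 ≈ -7.9870e-8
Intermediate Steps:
B = -15757765 (B = 5*(-3151553) = -15757765)
K(D, j) = 2960 (K(D, j) = -2 + 2962 = 2960)
Q = -12523284 (Q = -15757765 - 1*(-3234481) = -15757765 + 3234481 = -12523284)
1/(Q + K(-2589, -789)) = 1/(-12523284 + 2960) = 1/(-12520324) = -1/12520324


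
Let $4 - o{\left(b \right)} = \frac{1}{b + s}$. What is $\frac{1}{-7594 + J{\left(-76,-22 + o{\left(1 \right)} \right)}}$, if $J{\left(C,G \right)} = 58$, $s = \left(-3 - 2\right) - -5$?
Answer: $- \frac{1}{7536} \approx -0.0001327$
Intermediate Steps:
$s = 0$ ($s = \left(-3 - 2\right) + 5 = -5 + 5 = 0$)
$o{\left(b \right)} = 4 - \frac{1}{b}$ ($o{\left(b \right)} = 4 - \frac{1}{b + 0} = 4 - \frac{1}{b}$)
$\frac{1}{-7594 + J{\left(-76,-22 + o{\left(1 \right)} \right)}} = \frac{1}{-7594 + 58} = \frac{1}{-7536} = - \frac{1}{7536}$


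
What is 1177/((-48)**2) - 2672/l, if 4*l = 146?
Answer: -12226655/168192 ≈ -72.695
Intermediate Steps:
l = 73/2 (l = (1/4)*146 = 73/2 ≈ 36.500)
1177/((-48)**2) - 2672/l = 1177/((-48)**2) - 2672/73/2 = 1177/2304 - 2672*2/73 = 1177*(1/2304) - 5344/73 = 1177/2304 - 5344/73 = -12226655/168192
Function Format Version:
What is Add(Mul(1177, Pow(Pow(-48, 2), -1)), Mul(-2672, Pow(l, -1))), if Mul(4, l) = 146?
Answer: Rational(-12226655, 168192) ≈ -72.695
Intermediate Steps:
l = Rational(73, 2) (l = Mul(Rational(1, 4), 146) = Rational(73, 2) ≈ 36.500)
Add(Mul(1177, Pow(Pow(-48, 2), -1)), Mul(-2672, Pow(l, -1))) = Add(Mul(1177, Pow(Pow(-48, 2), -1)), Mul(-2672, Pow(Rational(73, 2), -1))) = Add(Mul(1177, Pow(2304, -1)), Mul(-2672, Rational(2, 73))) = Add(Mul(1177, Rational(1, 2304)), Rational(-5344, 73)) = Add(Rational(1177, 2304), Rational(-5344, 73)) = Rational(-12226655, 168192)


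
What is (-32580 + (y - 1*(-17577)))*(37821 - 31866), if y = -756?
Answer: -93844845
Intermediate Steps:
(-32580 + (y - 1*(-17577)))*(37821 - 31866) = (-32580 + (-756 - 1*(-17577)))*(37821 - 31866) = (-32580 + (-756 + 17577))*5955 = (-32580 + 16821)*5955 = -15759*5955 = -93844845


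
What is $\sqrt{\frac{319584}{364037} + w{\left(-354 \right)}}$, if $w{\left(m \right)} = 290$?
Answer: $\frac{\sqrt{38547992237618}}{364037} \approx 17.055$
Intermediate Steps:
$\sqrt{\frac{319584}{364037} + w{\left(-354 \right)}} = \sqrt{\frac{319584}{364037} + 290} = \sqrt{\frac{105890314}{364037}} = \frac{\sqrt{38547992237618}}{364037}$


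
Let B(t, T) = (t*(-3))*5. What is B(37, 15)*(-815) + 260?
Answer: 452585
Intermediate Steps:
B(t, T) = -15*t (B(t, T) = -3*t*5 = -15*t)
B(37, 15)*(-815) + 260 = -15*37*(-815) + 260 = -555*(-815) + 260 = 452325 + 260 = 452585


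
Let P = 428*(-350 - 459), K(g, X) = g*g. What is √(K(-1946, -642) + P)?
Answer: 6*√95574 ≈ 1854.9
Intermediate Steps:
K(g, X) = g²
P = -346252 (P = 428*(-809) = -346252)
√(K(-1946, -642) + P) = √((-1946)² - 346252) = √(3786916 - 346252) = √3440664 = 6*√95574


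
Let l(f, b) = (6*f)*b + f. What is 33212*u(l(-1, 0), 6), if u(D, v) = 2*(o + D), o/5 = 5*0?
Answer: -66424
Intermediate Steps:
o = 0 (o = 5*(5*0) = 5*0 = 0)
l(f, b) = f + 6*b*f (l(f, b) = 6*b*f + f = f + 6*b*f)
u(D, v) = 2*D (u(D, v) = 2*(0 + D) = 2*D)
33212*u(l(-1, 0), 6) = 33212*(2*(-(1 + 6*0))) = 33212*(2*(-(1 + 0))) = 33212*(2*(-1*1)) = 33212*(2*(-1)) = 33212*(-2) = -66424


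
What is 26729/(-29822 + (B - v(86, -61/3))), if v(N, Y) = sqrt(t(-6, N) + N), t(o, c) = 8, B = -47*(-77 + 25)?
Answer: -365893281/374777395 + 26729*sqrt(94)/749554790 ≈ -0.97595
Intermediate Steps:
B = 2444 (B = -47*(-52) = 2444)
v(N, Y) = sqrt(8 + N)
26729/(-29822 + (B - v(86, -61/3))) = 26729/(-29822 + (2444 - sqrt(8 + 86))) = 26729/(-29822 + (2444 - sqrt(94))) = 26729/(-27378 - sqrt(94))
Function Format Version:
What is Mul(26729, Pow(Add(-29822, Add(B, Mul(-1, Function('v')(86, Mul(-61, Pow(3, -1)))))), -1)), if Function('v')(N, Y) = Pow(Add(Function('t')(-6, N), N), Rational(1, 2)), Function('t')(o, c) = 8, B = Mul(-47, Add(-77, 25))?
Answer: Add(Rational(-365893281, 374777395), Mul(Rational(26729, 749554790), Pow(94, Rational(1, 2)))) ≈ -0.97595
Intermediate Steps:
B = 2444 (B = Mul(-47, -52) = 2444)
Function('v')(N, Y) = Pow(Add(8, N), Rational(1, 2))
Mul(26729, Pow(Add(-29822, Add(B, Mul(-1, Function('v')(86, Mul(-61, Pow(3, -1)))))), -1)) = Mul(26729, Pow(Add(-29822, Add(2444, Mul(-1, Pow(Add(8, 86), Rational(1, 2))))), -1)) = Mul(26729, Pow(Add(-29822, Add(2444, Mul(-1, Pow(94, Rational(1, 2))))), -1)) = Mul(26729, Pow(Add(-27378, Mul(-1, Pow(94, Rational(1, 2)))), -1))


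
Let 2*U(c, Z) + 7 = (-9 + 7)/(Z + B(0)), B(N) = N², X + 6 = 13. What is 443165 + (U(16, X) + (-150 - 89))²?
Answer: 98399949/196 ≈ 5.0204e+5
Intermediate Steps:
X = 7 (X = -6 + 13 = 7)
U(c, Z) = -7/2 - 1/Z (U(c, Z) = -7/2 + ((-9 + 7)/(Z + 0²))/2 = -7/2 + (-2/(Z + 0))/2 = -7/2 + (-2/Z)/2 = -7/2 - 1/Z)
443165 + (U(16, X) + (-150 - 89))² = 443165 + ((-7/2 - 1/7) + (-150 - 89))² = 443165 + ((-7/2 - 1*⅐) - 239)² = 443165 + ((-7/2 - ⅐) - 239)² = 443165 + (-51/14 - 239)² = 443165 + (-3397/14)² = 443165 + 11539609/196 = 98399949/196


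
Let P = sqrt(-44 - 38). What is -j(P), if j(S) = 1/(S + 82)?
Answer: I/(sqrt(82) - 82*I) ≈ -0.012048 + 0.0013305*I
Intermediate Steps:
P = I*sqrt(82) (P = sqrt(-82) = I*sqrt(82) ≈ 9.0554*I)
j(S) = 1/(82 + S)
-j(P) = -1/(82 + I*sqrt(82))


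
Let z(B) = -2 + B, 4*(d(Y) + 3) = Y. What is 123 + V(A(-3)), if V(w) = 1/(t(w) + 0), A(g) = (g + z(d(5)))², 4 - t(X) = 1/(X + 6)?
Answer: 404757/3284 ≈ 123.25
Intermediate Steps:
d(Y) = -3 + Y/4
t(X) = 4 - 1/(6 + X) (t(X) = 4 - 1/(X + 6) = 4 - 1/(6 + X))
A(g) = (-15/4 + g)² (A(g) = (g + (-2 + (-3 + (¼)*5)))² = (g + (-2 + (-3 + 5/4)))² = (g + (-2 - 7/4))² = (g - 15/4)² = (-15/4 + g)²)
V(w) = (6 + w)/(23 + 4*w) (V(w) = 1/((23 + 4*w)/(6 + w) + 0) = 1/((23 + 4*w)/(6 + w)) = (6 + w)/(23 + 4*w))
123 + V(A(-3)) = 123 + (6 + (-15 + 4*(-3))²/16)/(23 + 4*((-15 + 4*(-3))²/16)) = 123 + (6 + (-15 - 12)²/16)/(23 + 4*((-15 - 12)²/16)) = 123 + (6 + (1/16)*(-27)²)/(23 + 4*((1/16)*(-27)²)) = 123 + (6 + (1/16)*729)/(23 + 4*((1/16)*729)) = 123 + (6 + 729/16)/(23 + 4*(729/16)) = 123 + (825/16)/(23 + 729/4) = 123 + (825/16)/(821/4) = 123 + (4/821)*(825/16) = 123 + 825/3284 = 404757/3284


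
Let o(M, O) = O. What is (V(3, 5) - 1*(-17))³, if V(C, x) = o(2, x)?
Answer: 10648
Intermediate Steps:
V(C, x) = x
(V(3, 5) - 1*(-17))³ = (5 - 1*(-17))³ = (5 + 17)³ = 22³ = 10648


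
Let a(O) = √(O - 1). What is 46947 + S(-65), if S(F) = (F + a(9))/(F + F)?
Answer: 93895/2 - √2/65 ≈ 46948.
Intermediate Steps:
a(O) = √(-1 + O)
S(F) = (F + 2*√2)/(2*F) (S(F) = (F + √(-1 + 9))/(F + F) = (F + √8)/((2*F)) = (F + 2*√2)*(1/(2*F)) = (F + 2*√2)/(2*F))
46947 + S(-65) = 46947 + (√2 + (½)*(-65))/(-65) = 46947 - (√2 - 65/2)/65 = 46947 - (-65/2 + √2)/65 = 46947 + (½ - √2/65) = 93895/2 - √2/65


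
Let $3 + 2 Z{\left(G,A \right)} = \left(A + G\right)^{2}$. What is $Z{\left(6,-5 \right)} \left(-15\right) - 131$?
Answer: $-116$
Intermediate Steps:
$Z{\left(G,A \right)} = - \frac{3}{2} + \frac{\left(A + G\right)^{2}}{2}$
$Z{\left(6,-5 \right)} \left(-15\right) - 131 = \left(- \frac{3}{2} + \frac{\left(-5 + 6\right)^{2}}{2}\right) \left(-15\right) - 131 = \left(- \frac{3}{2} + \frac{1^{2}}{2}\right) \left(-15\right) - 131 = \left(- \frac{3}{2} + \frac{1}{2} \cdot 1\right) \left(-15\right) - 131 = \left(- \frac{3}{2} + \frac{1}{2}\right) \left(-15\right) - 131 = \left(-1\right) \left(-15\right) - 131 = 15 - 131 = -116$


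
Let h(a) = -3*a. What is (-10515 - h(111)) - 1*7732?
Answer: -17914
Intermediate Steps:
(-10515 - h(111)) - 1*7732 = (-10515 - (-3)*111) - 1*7732 = (-10515 - 1*(-333)) - 7732 = (-10515 + 333) - 7732 = -10182 - 7732 = -17914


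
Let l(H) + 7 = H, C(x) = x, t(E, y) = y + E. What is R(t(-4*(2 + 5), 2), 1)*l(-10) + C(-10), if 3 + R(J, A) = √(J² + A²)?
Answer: 41 - 17*√677 ≈ -401.33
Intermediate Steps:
t(E, y) = E + y
l(H) = -7 + H
R(J, A) = -3 + √(A² + J²) (R(J, A) = -3 + √(J² + A²) = -3 + √(A² + J²))
R(t(-4*(2 + 5), 2), 1)*l(-10) + C(-10) = (-3 + √(1² + (-4*(2 + 5) + 2)²))*(-7 - 10) - 10 = (-3 + √(1 + (-4*7 + 2)²))*(-17) - 10 = (-3 + √(1 + (-28 + 2)²))*(-17) - 10 = (-3 + √(1 + (-26)²))*(-17) - 10 = (-3 + √(1 + 676))*(-17) - 10 = (-3 + √677)*(-17) - 10 = (51 - 17*√677) - 10 = 41 - 17*√677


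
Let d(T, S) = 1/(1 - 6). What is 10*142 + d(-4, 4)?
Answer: 7099/5 ≈ 1419.8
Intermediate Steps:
d(T, S) = -1/5 (d(T, S) = 1/(-5) = -1/5)
10*142 + d(-4, 4) = 10*142 - 1/5 = 1420 - 1/5 = 7099/5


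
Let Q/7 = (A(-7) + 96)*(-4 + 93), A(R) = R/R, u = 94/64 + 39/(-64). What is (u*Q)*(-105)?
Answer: -348989025/64 ≈ -5.4530e+6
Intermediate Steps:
u = 55/64 (u = 94*(1/64) + 39*(-1/64) = 47/32 - 39/64 = 55/64 ≈ 0.85938)
A(R) = 1
Q = 60431 (Q = 7*((1 + 96)*(-4 + 93)) = 7*(97*89) = 7*8633 = 60431)
(u*Q)*(-105) = ((55/64)*60431)*(-105) = (3323705/64)*(-105) = -348989025/64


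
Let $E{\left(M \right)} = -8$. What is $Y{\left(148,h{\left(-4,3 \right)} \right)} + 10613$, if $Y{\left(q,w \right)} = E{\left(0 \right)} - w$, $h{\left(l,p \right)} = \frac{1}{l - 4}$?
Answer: $\frac{84841}{8} \approx 10605.0$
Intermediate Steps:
$h{\left(l,p \right)} = \frac{1}{-4 + l}$
$Y{\left(q,w \right)} = -8 - w$
$Y{\left(148,h{\left(-4,3 \right)} \right)} + 10613 = \left(-8 - \frac{1}{-4 - 4}\right) + 10613 = \left(-8 - \frac{1}{-8}\right) + 10613 = \left(-8 - - \frac{1}{8}\right) + 10613 = \left(-8 + \frac{1}{8}\right) + 10613 = - \frac{63}{8} + 10613 = \frac{84841}{8}$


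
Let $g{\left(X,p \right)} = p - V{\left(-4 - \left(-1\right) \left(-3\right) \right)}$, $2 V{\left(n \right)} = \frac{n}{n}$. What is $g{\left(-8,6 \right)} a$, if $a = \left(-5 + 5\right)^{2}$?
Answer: $0$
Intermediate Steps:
$V{\left(n \right)} = \frac{1}{2}$ ($V{\left(n \right)} = \frac{n \frac{1}{n}}{2} = \frac{1}{2} \cdot 1 = \frac{1}{2}$)
$g{\left(X,p \right)} = - \frac{1}{2} + p$ ($g{\left(X,p \right)} = p - \frac{1}{2} = - \frac{1}{2} + p$)
$a = 0$ ($a = 0^{2} = 0$)
$g{\left(-8,6 \right)} a = \left(- \frac{1}{2} + 6\right) 0 = \frac{11}{2} \cdot 0 = 0$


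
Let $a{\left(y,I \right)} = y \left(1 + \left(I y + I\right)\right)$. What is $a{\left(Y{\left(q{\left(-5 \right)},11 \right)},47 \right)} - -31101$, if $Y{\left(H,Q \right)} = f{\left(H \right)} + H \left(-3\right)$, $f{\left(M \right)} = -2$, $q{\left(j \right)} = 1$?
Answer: $32036$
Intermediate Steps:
$Y{\left(H,Q \right)} = -2 - 3 H$ ($Y{\left(H,Q \right)} = -2 + H \left(-3\right) = -2 - 3 H$)
$a{\left(y,I \right)} = y \left(1 + I + I y\right)$ ($a{\left(y,I \right)} = y \left(1 + \left(I + I y\right)\right) = y \left(1 + I + I y\right)$)
$a{\left(Y{\left(q{\left(-5 \right)},11 \right)},47 \right)} - -31101 = \left(-2 - 3\right) \left(1 + 47 + 47 \left(-2 - 3\right)\right) - -31101 = \left(-2 - 3\right) \left(1 + 47 + 47 \left(-2 - 3\right)\right) + 31101 = - 5 \left(1 + 47 + 47 \left(-5\right)\right) + 31101 = - 5 \left(1 + 47 - 235\right) + 31101 = \left(-5\right) \left(-187\right) + 31101 = 935 + 31101 = 32036$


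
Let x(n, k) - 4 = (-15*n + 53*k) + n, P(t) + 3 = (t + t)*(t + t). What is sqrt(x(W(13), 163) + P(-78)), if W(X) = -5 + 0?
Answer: sqrt(33046) ≈ 181.79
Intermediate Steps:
W(X) = -5
P(t) = -3 + 4*t**2 (P(t) = -3 + (t + t)*(t + t) = -3 + (2*t)*(2*t) = -3 + 4*t**2)
x(n, k) = 4 - 14*n + 53*k (x(n, k) = 4 + ((-15*n + 53*k) + n) = 4 + (-14*n + 53*k) = 4 - 14*n + 53*k)
sqrt(x(W(13), 163) + P(-78)) = sqrt((4 - 14*(-5) + 53*163) + (-3 + 4*(-78)**2)) = sqrt((4 + 70 + 8639) + (-3 + 4*6084)) = sqrt(8713 + (-3 + 24336)) = sqrt(8713 + 24333) = sqrt(33046)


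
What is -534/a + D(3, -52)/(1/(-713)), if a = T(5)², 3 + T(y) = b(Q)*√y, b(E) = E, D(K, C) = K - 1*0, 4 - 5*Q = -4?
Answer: -1063209/361 - 128160*√5/361 ≈ -3739.0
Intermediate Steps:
Q = 8/5 (Q = ⅘ - ⅕*(-4) = ⅘ + ⅘ = 8/5 ≈ 1.6000)
D(K, C) = K (D(K, C) = K + 0 = K)
T(y) = -3 + 8*√y/5
a = (-3 + 8*√5/5)² ≈ 0.33375
-534/a + D(3, -52)/(1/(-713)) = -534/(109/5 - 48*√5/5) + 3/(1/(-713)) = -534/(109/5 - 48*√5/5) + 3/(-1/713) = -534/(109/5 - 48*√5/5) + 3*(-713) = -534/(109/5 - 48*√5/5) - 2139 = -2139 - 534/(109/5 - 48*√5/5)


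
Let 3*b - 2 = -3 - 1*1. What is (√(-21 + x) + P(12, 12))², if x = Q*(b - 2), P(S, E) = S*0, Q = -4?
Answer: -31/3 ≈ -10.333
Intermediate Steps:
b = -⅔ (b = ⅔ + (-3 - 1*1)/3 = ⅔ + (-3 - 1)/3 = ⅔ + (⅓)*(-4) = ⅔ - 4/3 = -⅔ ≈ -0.66667)
P(S, E) = 0
x = 32/3 (x = -4*(-⅔ - 2) = -4*(-8/3) = 32/3 ≈ 10.667)
(√(-21 + x) + P(12, 12))² = (√(-21 + 32/3) + 0)² = (√(-31/3) + 0)² = (I*√93/3 + 0)² = (I*√93/3)² = -31/3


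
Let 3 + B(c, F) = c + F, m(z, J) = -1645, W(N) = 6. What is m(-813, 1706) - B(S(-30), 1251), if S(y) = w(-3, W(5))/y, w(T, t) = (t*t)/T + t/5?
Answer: -72334/25 ≈ -2893.4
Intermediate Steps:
w(T, t) = t/5 + t**2/T (w(T, t) = t**2/T + t*(1/5) = t**2/T + t/5 = t/5 + t**2/T)
S(y) = -54/(5*y) (S(y) = ((1/5)*6 + 6**2/(-3))/y = (6/5 - 1/3*36)/y = (6/5 - 12)/y = -54/(5*y))
B(c, F) = -3 + F + c (B(c, F) = -3 + (c + F) = -3 + (F + c) = -3 + F + c)
m(-813, 1706) - B(S(-30), 1251) = -1645 - (-3 + 1251 - 54/5/(-30)) = -1645 - (-3 + 1251 - 54/5*(-1/30)) = -1645 - (-3 + 1251 + 9/25) = -1645 - 1*31209/25 = -1645 - 31209/25 = -72334/25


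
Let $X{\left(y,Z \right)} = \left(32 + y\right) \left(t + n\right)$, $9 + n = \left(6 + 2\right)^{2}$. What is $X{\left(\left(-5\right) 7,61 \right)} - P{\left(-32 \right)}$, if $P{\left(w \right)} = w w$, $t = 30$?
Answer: $-1279$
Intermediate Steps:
$n = 55$ ($n = -9 + \left(6 + 2\right)^{2} = -9 + 8^{2} = -9 + 64 = 55$)
$P{\left(w \right)} = w^{2}$
$X{\left(y,Z \right)} = 2720 + 85 y$ ($X{\left(y,Z \right)} = \left(32 + y\right) \left(30 + 55\right) = \left(32 + y\right) 85 = 2720 + 85 y$)
$X{\left(\left(-5\right) 7,61 \right)} - P{\left(-32 \right)} = \left(2720 + 85 \left(\left(-5\right) 7\right)\right) - \left(-32\right)^{2} = \left(2720 + 85 \left(-35\right)\right) - 1024 = \left(2720 - 2975\right) - 1024 = -255 - 1024 = -1279$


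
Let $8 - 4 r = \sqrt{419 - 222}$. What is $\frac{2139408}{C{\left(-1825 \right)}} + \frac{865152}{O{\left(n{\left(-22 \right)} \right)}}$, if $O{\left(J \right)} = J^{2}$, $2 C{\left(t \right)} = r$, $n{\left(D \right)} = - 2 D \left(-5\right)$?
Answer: $- \frac{414182197224}{402325} - \frac{17115264 \sqrt{197}}{133} \approx -2.8357 \cdot 10^{6}$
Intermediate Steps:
$r = 2 - \frac{\sqrt{197}}{4}$ ($r = 2 - \frac{\sqrt{419 - 222}}{4} = 2 - \frac{\sqrt{197}}{4} \approx -1.5089$)
$n{\left(D \right)} = 10 D$
$C{\left(t \right)} = 1 - \frac{\sqrt{197}}{8}$ ($C{\left(t \right)} = \frac{2 - \frac{\sqrt{197}}{4}}{2} = 1 - \frac{\sqrt{197}}{8}$)
$\frac{2139408}{C{\left(-1825 \right)}} + \frac{865152}{O{\left(n{\left(-22 \right)} \right)}} = \frac{2139408}{1 - \frac{\sqrt{197}}{8}} + \frac{865152}{\left(10 \left(-22\right)\right)^{2}} = \frac{2139408}{1 - \frac{\sqrt{197}}{8}} + \frac{865152}{\left(-220\right)^{2}} = \frac{2139408}{1 - \frac{\sqrt{197}}{8}} + \frac{865152}{48400} = \frac{2139408}{1 - \frac{\sqrt{197}}{8}} + 865152 \cdot \frac{1}{48400} = \frac{2139408}{1 - \frac{\sqrt{197}}{8}} + \frac{54072}{3025} = \frac{54072}{3025} + \frac{2139408}{1 - \frac{\sqrt{197}}{8}}$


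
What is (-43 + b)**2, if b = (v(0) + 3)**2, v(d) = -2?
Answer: 1764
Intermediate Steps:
b = 1 (b = (-2 + 3)**2 = 1**2 = 1)
(-43 + b)**2 = (-43 + 1)**2 = (-42)**2 = 1764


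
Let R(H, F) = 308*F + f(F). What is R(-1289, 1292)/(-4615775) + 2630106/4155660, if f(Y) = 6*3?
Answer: 116513511139/213128794850 ≈ 0.54668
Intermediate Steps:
f(Y) = 18
R(H, F) = 18 + 308*F (R(H, F) = 308*F + 18 = 18 + 308*F)
R(-1289, 1292)/(-4615775) + 2630106/4155660 = (18 + 308*1292)/(-4615775) + 2630106/4155660 = (18 + 397936)*(-1/4615775) + 2630106*(1/4155660) = 397954*(-1/4615775) + 146117/230870 = -397954/4615775 + 146117/230870 = 116513511139/213128794850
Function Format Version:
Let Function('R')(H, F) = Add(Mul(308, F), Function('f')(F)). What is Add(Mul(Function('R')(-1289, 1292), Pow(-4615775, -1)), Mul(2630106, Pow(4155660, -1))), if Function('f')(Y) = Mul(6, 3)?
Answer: Rational(116513511139, 213128794850) ≈ 0.54668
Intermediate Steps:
Function('f')(Y) = 18
Function('R')(H, F) = Add(18, Mul(308, F)) (Function('R')(H, F) = Add(Mul(308, F), 18) = Add(18, Mul(308, F)))
Add(Mul(Function('R')(-1289, 1292), Pow(-4615775, -1)), Mul(2630106, Pow(4155660, -1))) = Add(Mul(Add(18, Mul(308, 1292)), Pow(-4615775, -1)), Mul(2630106, Pow(4155660, -1))) = Add(Mul(Add(18, 397936), Rational(-1, 4615775)), Mul(2630106, Rational(1, 4155660))) = Add(Mul(397954, Rational(-1, 4615775)), Rational(146117, 230870)) = Add(Rational(-397954, 4615775), Rational(146117, 230870)) = Rational(116513511139, 213128794850)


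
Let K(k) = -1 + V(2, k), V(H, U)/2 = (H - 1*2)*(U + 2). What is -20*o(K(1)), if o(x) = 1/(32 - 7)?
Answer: -⅘ ≈ -0.80000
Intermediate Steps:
V(H, U) = 2*(-2 + H)*(2 + U) (V(H, U) = 2*((H - 1*2)*(U + 2)) = 2*((H - 2)*(2 + U)) = 2*((-2 + H)*(2 + U)) = 2*(-2 + H)*(2 + U))
K(k) = -1 (K(k) = -1 + (-8 - 4*k + 4*2 + 2*2*k) = -1 + (-8 - 4*k + 8 + 4*k) = -1 + 0 = -1)
o(x) = 1/25
-20*o(K(1)) = -20*1/25 = -⅘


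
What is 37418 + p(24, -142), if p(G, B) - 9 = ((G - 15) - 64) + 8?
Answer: 37380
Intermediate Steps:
p(G, B) = -62 + G (p(G, B) = 9 + (((G - 15) - 64) + 8) = 9 + (((-15 + G) - 64) + 8) = 9 + ((-79 + G) + 8) = 9 + (-71 + G) = -62 + G)
37418 + p(24, -142) = 37418 + (-62 + 24) = 37418 - 38 = 37380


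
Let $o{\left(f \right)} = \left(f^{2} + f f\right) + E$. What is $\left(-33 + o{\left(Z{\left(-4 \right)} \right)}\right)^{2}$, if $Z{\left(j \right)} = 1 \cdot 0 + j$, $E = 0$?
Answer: $1$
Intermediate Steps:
$Z{\left(j \right)} = j$ ($Z{\left(j \right)} = 0 + j = j$)
$o{\left(f \right)} = 2 f^{2}$ ($o{\left(f \right)} = \left(f^{2} + f f\right) + 0 = \left(f^{2} + f^{2}\right) + 0 = 2 f^{2} + 0 = 2 f^{2}$)
$\left(-33 + o{\left(Z{\left(-4 \right)} \right)}\right)^{2} = \left(-33 + 2 \left(-4\right)^{2}\right)^{2} = \left(-33 + 2 \cdot 16\right)^{2} = \left(-33 + 32\right)^{2} = \left(-1\right)^{2} = 1$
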